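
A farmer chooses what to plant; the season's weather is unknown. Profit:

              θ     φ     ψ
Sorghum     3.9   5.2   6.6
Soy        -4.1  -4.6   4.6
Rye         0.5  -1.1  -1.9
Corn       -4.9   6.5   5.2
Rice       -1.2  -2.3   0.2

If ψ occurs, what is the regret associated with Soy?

2.0

Best payoff under ψ is 6.6.
Regret = 6.6 − 4.6 = 2.0.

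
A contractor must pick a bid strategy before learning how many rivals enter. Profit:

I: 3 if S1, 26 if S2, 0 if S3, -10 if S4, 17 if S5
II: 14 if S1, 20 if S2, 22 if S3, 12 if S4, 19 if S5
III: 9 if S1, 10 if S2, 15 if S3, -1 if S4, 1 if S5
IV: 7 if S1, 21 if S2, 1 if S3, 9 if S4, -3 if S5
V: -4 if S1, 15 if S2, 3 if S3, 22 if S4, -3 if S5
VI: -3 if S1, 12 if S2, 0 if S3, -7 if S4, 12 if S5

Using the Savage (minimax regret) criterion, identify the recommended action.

Column bests: S1=14, S2=26, S3=22, S4=22, S5=19.
I regrets: 11, 0, 22, 32, 2 → max 32
II regrets: 0, 6, 0, 10, 0 → max 10
III regrets: 5, 16, 7, 23, 18 → max 23
IV regrets: 7, 5, 21, 13, 22 → max 22
V regrets: 18, 11, 19, 0, 22 → max 22
VI regrets: 17, 14, 22, 29, 7 → max 29
Smallest max regret = 10 → II.

II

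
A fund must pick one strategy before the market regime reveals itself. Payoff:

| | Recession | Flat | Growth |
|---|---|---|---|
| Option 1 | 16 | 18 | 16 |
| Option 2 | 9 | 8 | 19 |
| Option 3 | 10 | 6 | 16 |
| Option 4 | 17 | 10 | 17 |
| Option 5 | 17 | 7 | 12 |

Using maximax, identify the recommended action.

Row maxima: Option 1=18, Option 2=19, Option 3=16, Option 4=17, Option 5=17
Best best-case = 19 → Option 2.

Option 2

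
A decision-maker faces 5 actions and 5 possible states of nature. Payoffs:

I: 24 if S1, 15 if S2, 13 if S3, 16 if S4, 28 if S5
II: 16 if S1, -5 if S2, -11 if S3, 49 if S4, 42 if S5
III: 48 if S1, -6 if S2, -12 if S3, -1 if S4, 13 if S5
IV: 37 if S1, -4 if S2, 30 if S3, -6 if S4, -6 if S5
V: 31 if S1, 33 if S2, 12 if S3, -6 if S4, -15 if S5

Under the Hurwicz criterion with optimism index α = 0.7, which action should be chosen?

II

I: 0.7·28 + 0.3·13 = 23.5
II: 0.7·49 + 0.3·(-11) = 31
III: 0.7·48 + 0.3·(-12) = 30
IV: 0.7·37 + 0.3·(-6) = 24.1
V: 0.7·33 + 0.3·(-15) = 18.6
Highest Hurwicz score = 31 → II.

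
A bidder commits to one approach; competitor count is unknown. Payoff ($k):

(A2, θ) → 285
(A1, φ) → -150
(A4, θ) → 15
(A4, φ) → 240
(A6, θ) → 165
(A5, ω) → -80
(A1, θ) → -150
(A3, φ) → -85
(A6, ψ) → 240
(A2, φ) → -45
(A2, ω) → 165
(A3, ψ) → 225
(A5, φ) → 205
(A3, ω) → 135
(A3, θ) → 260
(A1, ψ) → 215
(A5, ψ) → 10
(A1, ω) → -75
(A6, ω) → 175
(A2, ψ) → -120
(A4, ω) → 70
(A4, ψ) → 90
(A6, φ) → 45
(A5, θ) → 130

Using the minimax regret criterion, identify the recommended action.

Column bests: θ=285, φ=240, ψ=240, ω=175.
A1 regrets: 435, 390, 25, 250 → max 435
A2 regrets: 0, 285, 360, 10 → max 360
A3 regrets: 25, 325, 15, 40 → max 325
A4 regrets: 270, 0, 150, 105 → max 270
A5 regrets: 155, 35, 230, 255 → max 255
A6 regrets: 120, 195, 0, 0 → max 195
Smallest max regret = 195 → A6.

A6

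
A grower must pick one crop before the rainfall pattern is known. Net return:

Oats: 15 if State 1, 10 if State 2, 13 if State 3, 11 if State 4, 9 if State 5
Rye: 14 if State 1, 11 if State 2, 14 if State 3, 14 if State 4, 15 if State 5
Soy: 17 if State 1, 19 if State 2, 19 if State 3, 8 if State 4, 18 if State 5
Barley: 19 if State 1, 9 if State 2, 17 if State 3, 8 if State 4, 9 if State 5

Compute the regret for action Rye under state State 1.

Best payoff under State 1 is 19.
Regret = 19 − 14 = 5.

5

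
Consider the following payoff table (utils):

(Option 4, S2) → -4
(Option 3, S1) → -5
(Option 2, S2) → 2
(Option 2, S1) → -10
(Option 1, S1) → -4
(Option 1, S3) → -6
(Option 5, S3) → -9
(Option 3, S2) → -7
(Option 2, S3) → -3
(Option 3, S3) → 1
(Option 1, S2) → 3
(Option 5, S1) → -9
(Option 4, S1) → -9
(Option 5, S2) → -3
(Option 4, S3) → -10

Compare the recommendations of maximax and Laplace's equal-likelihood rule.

maximax → Option 1; laplace → Option 1 (agree)

Row maxima: Option 1=3, Option 2=2, Option 3=1, Option 4=-4, Option 5=-3
Best best-case = 3 → Option 1.
Row averages: Option 1=-7/3, Option 2=-11/3, Option 3=-11/3, Option 4=-23/3, Option 5=-7
Highest average = -7/3 → Option 1.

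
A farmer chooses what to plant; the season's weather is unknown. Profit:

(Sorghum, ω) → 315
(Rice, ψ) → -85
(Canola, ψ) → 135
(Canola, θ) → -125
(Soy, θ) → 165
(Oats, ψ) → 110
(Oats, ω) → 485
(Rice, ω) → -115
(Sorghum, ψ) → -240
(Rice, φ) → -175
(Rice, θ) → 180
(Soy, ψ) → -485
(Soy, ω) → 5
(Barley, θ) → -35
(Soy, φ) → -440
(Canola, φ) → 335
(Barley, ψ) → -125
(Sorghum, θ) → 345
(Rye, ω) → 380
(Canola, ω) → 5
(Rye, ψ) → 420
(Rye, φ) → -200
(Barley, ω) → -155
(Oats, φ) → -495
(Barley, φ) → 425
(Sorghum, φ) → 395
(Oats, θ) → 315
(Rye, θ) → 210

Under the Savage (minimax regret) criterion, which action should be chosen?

Column bests: θ=345, φ=425, ψ=420, ω=485.
Rye regrets: 135, 625, 0, 105 → max 625
Oats regrets: 30, 920, 310, 0 → max 920
Barley regrets: 380, 0, 545, 640 → max 640
Canola regrets: 470, 90, 285, 480 → max 480
Sorghum regrets: 0, 30, 660, 170 → max 660
Rice regrets: 165, 600, 505, 600 → max 600
Soy regrets: 180, 865, 905, 480 → max 905
Smallest max regret = 480 → Canola.

Canola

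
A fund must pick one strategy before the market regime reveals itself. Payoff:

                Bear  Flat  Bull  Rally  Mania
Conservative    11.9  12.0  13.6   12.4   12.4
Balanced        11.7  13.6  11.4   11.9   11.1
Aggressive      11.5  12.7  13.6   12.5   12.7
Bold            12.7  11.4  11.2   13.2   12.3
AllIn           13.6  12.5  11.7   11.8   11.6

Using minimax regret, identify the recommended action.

Column bests: Bear=13.6, Flat=13.6, Bull=13.6, Rally=13.2, Mania=12.7.
Conservative regrets: 1.7, 1.6, 0.0, 0.8, 0.3 → max 1.7
Balanced regrets: 1.9, 0.0, 2.2, 1.3, 1.6 → max 2.2
Aggressive regrets: 2.1, 0.9, 0.0, 0.7, 0.0 → max 2.1
Bold regrets: 0.9, 2.2, 2.4, 0.0, 0.4 → max 2.4
AllIn regrets: 0.0, 1.1, 1.9, 1.4, 1.1 → max 1.9
Smallest max regret = 1.7 → Conservative.

Conservative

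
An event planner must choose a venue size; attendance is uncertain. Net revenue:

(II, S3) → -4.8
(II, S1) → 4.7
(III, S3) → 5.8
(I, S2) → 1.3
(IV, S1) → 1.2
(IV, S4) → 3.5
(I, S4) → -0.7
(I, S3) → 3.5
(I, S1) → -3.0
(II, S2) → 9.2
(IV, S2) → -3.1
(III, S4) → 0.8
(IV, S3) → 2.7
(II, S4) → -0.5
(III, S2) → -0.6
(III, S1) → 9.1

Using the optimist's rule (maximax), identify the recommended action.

Row maxima: I=3.5, II=9.2, III=9.1, IV=3.5
Best best-case = 9.2 → II.

II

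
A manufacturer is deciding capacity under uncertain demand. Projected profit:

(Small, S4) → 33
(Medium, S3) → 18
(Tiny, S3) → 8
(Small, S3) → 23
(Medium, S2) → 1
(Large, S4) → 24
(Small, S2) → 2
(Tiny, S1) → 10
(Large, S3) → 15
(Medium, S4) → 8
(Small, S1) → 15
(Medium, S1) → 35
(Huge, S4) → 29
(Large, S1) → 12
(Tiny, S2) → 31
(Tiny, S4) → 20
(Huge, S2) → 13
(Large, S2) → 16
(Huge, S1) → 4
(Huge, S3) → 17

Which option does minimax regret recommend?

Large

Column bests: S1=35, S2=31, S3=23, S4=33.
Tiny regrets: 25, 0, 15, 13 → max 25
Small regrets: 20, 29, 0, 0 → max 29
Medium regrets: 0, 30, 5, 25 → max 30
Large regrets: 23, 15, 8, 9 → max 23
Huge regrets: 31, 18, 6, 4 → max 31
Smallest max regret = 23 → Large.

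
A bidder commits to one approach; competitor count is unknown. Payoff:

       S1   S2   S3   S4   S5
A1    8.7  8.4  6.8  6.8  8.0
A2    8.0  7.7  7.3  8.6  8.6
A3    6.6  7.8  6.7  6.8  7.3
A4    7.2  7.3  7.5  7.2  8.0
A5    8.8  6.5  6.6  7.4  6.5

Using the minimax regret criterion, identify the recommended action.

A2

Column bests: S1=8.8, S2=8.4, S3=7.5, S4=8.6, S5=8.6.
A1 regrets: 0.1, 0.0, 0.7, 1.8, 0.6 → max 1.8
A2 regrets: 0.8, 0.7, 0.2, 0.0, 0.0 → max 0.8
A3 regrets: 2.2, 0.6, 0.8, 1.8, 1.3 → max 2.2
A4 regrets: 1.6, 1.1, 0.0, 1.4, 0.6 → max 1.6
A5 regrets: 0.0, 1.9, 0.9, 1.2, 2.1 → max 2.1
Smallest max regret = 0.8 → A2.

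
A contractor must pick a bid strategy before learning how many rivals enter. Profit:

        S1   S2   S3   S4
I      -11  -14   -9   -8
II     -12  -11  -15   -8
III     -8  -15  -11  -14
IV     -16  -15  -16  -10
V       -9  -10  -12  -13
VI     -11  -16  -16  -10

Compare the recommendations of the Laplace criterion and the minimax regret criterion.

laplace → I; minimax regret → I (agree)

Row averages: I=-10.5, II=-11.5, III=-12, IV=-14.25, V=-11, VI=-13.25
Highest average = -10.5 → I.
Column bests: S1=-8, S2=-10, S3=-9, S4=-8.
I regrets: 3, 4, 0, 0 → max 4
II regrets: 4, 1, 6, 0 → max 6
III regrets: 0, 5, 2, 6 → max 6
IV regrets: 8, 5, 7, 2 → max 8
V regrets: 1, 0, 3, 5 → max 5
VI regrets: 3, 6, 7, 2 → max 7
Smallest max regret = 4 → I.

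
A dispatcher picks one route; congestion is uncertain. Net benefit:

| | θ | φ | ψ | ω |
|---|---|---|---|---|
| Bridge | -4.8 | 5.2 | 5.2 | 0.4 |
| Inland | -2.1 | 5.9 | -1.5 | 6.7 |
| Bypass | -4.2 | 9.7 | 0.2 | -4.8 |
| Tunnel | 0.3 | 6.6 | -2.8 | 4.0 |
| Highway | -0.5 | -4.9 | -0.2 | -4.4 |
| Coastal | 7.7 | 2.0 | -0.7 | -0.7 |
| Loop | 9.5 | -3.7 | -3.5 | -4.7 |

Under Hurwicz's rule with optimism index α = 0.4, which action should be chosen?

Coastal

Bridge: 0.4·5.2 + 0.6·(-4.8) = -0.8
Inland: 0.4·6.7 + 0.6·(-2.1) = 1.42
Bypass: 0.4·9.7 + 0.6·(-4.8) = 1
Tunnel: 0.4·6.6 + 0.6·(-2.8) = 0.96
Highway: 0.4·(-0.2) + 0.6·(-4.9) = -3.02
Coastal: 0.4·7.7 + 0.6·(-0.7) = 2.66
Loop: 0.4·9.5 + 0.6·(-4.7) = 0.98
Highest Hurwicz score = 2.66 → Coastal.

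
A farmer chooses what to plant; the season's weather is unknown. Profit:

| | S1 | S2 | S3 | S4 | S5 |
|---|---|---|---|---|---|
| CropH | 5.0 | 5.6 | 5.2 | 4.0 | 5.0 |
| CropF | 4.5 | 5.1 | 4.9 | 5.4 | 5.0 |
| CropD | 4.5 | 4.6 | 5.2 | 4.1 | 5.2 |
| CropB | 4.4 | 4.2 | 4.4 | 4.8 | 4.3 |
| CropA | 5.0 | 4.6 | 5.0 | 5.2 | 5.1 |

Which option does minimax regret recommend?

CropF

Column bests: S1=5.0, S2=5.6, S3=5.2, S4=5.4, S5=5.2.
CropH regrets: 0.0, 0.0, 0.0, 1.4, 0.2 → max 1.4
CropF regrets: 0.5, 0.5, 0.3, 0.0, 0.2 → max 0.5
CropD regrets: 0.5, 1.0, 0.0, 1.3, 0.0 → max 1.3
CropB regrets: 0.6, 1.4, 0.8, 0.6, 0.9 → max 1.4
CropA regrets: 0.0, 1.0, 0.2, 0.2, 0.1 → max 1.0
Smallest max regret = 0.5 → CropF.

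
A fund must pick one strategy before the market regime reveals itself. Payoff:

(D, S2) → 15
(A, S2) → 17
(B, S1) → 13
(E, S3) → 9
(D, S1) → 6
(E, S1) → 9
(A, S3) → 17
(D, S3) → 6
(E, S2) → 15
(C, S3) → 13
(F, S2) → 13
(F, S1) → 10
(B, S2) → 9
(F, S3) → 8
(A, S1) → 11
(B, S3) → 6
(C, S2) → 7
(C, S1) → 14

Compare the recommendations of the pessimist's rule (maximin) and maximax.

Row minima: A=11, B=6, C=7, D=6, E=9, F=8
Best worst-case = 11 → A.
Row maxima: A=17, B=13, C=14, D=15, E=15, F=13
Best best-case = 17 → A.

maximin → A; maximax → A (agree)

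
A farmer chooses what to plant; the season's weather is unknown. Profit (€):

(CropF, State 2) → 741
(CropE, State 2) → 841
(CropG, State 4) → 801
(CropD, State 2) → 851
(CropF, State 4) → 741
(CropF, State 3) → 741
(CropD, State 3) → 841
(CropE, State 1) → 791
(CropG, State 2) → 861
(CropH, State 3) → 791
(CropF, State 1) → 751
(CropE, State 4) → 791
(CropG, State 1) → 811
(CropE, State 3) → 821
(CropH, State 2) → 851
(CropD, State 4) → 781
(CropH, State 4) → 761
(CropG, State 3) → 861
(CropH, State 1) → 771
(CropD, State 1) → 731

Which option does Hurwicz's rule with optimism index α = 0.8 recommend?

CropD: 0.8·851 + 0.2·731 = 827
CropG: 0.8·861 + 0.2·801 = 849
CropF: 0.8·751 + 0.2·741 = 749
CropH: 0.8·851 + 0.2·761 = 833
CropE: 0.8·841 + 0.2·791 = 831
Highest Hurwicz score = 849 → CropG.

CropG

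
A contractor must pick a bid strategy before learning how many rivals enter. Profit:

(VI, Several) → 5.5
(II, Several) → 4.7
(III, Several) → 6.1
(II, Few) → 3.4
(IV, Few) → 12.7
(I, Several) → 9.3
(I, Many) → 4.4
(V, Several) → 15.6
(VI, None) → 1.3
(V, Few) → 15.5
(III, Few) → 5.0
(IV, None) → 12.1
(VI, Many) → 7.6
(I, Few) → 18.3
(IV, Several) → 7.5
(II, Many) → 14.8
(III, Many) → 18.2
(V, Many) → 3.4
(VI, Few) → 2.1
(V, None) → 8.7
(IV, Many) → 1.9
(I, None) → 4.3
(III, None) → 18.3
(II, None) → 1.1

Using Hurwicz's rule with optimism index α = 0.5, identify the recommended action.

III

I: 0.5·18.3 + 0.5·4.3 = 11.3
II: 0.5·14.8 + 0.5·1.1 = 7.95
III: 0.5·18.3 + 0.5·5.0 = 11.65
IV: 0.5·12.7 + 0.5·1.9 = 7.3
V: 0.5·15.6 + 0.5·3.4 = 9.5
VI: 0.5·7.6 + 0.5·1.3 = 4.45
Highest Hurwicz score = 11.65 → III.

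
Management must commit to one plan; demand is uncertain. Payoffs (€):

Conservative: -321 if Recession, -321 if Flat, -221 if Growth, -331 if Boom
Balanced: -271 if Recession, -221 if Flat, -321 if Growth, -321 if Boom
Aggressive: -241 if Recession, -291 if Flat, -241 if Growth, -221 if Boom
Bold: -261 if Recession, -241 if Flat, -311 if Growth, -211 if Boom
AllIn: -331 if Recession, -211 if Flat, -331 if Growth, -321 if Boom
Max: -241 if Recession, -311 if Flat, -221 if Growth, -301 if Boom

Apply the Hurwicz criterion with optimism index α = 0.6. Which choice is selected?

Conservative: 0.6·(-221) + 0.4·(-331) = -265
Balanced: 0.6·(-221) + 0.4·(-321) = -261
Aggressive: 0.6·(-221) + 0.4·(-291) = -249
Bold: 0.6·(-211) + 0.4·(-311) = -251
AllIn: 0.6·(-211) + 0.4·(-331) = -259
Max: 0.6·(-221) + 0.4·(-311) = -257
Highest Hurwicz score = -249 → Aggressive.

Aggressive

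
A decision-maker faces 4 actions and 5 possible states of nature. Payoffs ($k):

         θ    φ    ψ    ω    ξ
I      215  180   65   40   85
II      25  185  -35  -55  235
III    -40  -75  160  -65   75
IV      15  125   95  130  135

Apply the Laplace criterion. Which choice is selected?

I

Row averages: I=117, II=71, III=11, IV=100
Highest average = 117 → I.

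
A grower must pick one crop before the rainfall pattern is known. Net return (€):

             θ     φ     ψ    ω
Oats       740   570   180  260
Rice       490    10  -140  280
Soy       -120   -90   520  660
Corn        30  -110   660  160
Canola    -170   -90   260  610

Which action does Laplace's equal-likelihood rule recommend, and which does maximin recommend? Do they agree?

laplace → Oats; maximin → Oats (agree)

Row averages: Oats=437.5, Rice=160, Soy=242.5, Corn=185, Canola=152.5
Highest average = 437.5 → Oats.
Row minima: Oats=180, Rice=-140, Soy=-120, Corn=-110, Canola=-170
Best worst-case = 180 → Oats.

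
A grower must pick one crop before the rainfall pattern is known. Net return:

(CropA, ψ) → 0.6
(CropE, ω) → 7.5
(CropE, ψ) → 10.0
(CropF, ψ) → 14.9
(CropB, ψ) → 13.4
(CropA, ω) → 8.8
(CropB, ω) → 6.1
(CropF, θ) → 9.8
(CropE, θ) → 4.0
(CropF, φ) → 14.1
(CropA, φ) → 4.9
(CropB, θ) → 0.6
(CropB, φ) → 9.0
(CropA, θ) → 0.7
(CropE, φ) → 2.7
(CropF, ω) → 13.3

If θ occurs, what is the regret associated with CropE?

5.8

Best payoff under θ is 9.8.
Regret = 9.8 − 4.0 = 5.8.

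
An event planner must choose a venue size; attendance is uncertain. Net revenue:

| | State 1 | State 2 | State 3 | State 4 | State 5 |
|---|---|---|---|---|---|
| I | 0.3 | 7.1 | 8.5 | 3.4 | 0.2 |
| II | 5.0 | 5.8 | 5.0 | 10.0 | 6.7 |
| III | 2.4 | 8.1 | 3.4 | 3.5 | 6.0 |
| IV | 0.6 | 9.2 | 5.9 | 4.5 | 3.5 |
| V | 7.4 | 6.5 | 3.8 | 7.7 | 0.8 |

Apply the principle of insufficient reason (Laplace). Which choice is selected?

II

Row averages: I=3.9, II=6.5, III=4.68, IV=4.74, V=5.24
Highest average = 6.5 → II.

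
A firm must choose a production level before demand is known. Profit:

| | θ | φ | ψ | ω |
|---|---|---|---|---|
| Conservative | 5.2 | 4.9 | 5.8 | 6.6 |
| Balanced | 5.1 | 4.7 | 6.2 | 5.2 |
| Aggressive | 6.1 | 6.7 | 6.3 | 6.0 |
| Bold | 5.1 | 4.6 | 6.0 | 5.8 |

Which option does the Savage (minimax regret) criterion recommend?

Aggressive

Column bests: θ=6.1, φ=6.7, ψ=6.3, ω=6.6.
Conservative regrets: 0.9, 1.8, 0.5, 0.0 → max 1.8
Balanced regrets: 1.0, 2.0, 0.1, 1.4 → max 2.0
Aggressive regrets: 0.0, 0.0, 0.0, 0.6 → max 0.6
Bold regrets: 1.0, 2.1, 0.3, 0.8 → max 2.1
Smallest max regret = 0.6 → Aggressive.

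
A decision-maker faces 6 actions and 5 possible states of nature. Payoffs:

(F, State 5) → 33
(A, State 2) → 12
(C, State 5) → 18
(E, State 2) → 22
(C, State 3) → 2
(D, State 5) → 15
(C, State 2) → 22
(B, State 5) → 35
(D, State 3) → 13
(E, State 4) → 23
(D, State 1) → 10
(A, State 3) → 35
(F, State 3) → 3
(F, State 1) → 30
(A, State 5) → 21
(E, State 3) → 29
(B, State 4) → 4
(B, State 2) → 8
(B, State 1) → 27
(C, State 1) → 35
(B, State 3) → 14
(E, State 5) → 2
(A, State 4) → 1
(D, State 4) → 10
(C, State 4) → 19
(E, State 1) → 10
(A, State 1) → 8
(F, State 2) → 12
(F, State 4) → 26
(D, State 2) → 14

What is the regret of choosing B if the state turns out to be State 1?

8

Best payoff under State 1 is 35.
Regret = 35 − 27 = 8.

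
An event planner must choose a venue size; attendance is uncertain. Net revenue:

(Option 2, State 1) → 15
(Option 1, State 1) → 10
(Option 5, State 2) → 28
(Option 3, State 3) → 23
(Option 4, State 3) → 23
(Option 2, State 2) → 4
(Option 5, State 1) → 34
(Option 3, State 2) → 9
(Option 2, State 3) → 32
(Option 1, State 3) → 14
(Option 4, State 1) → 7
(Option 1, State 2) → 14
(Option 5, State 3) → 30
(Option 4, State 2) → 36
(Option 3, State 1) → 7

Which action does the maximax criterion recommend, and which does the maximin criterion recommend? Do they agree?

Row maxima: Option 1=14, Option 2=32, Option 3=23, Option 4=36, Option 5=34
Best best-case = 36 → Option 4.
Row minima: Option 1=10, Option 2=4, Option 3=7, Option 4=7, Option 5=28
Best worst-case = 28 → Option 5.

maximax → Option 4; maximin → Option 5 (disagree)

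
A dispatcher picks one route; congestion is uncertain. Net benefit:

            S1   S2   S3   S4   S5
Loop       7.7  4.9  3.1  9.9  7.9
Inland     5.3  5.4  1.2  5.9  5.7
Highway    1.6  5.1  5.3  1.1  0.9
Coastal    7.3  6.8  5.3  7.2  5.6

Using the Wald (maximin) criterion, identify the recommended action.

Row minima: Loop=3.1, Inland=1.2, Highway=0.9, Coastal=5.3
Best worst-case = 5.3 → Coastal.

Coastal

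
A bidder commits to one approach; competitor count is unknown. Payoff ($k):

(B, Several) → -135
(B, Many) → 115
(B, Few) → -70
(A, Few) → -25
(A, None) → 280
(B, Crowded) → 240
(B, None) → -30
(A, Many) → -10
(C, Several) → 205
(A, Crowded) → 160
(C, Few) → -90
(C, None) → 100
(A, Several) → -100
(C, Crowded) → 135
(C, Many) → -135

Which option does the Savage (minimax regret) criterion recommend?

Column bests: None=280, Few=-25, Several=205, Many=115, Crowded=240.
A regrets: 0, 0, 305, 125, 80 → max 305
B regrets: 310, 45, 340, 0, 0 → max 340
C regrets: 180, 65, 0, 250, 105 → max 250
Smallest max regret = 250 → C.

C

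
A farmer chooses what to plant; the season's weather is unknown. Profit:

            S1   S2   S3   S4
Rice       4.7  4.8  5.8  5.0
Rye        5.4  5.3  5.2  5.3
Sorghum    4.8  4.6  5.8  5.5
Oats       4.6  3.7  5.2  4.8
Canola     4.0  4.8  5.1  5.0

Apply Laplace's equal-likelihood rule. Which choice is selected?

Rye

Row averages: Rice=5.075, Rye=5.3, Sorghum=5.175, Oats=4.575, Canola=4.725
Highest average = 5.3 → Rye.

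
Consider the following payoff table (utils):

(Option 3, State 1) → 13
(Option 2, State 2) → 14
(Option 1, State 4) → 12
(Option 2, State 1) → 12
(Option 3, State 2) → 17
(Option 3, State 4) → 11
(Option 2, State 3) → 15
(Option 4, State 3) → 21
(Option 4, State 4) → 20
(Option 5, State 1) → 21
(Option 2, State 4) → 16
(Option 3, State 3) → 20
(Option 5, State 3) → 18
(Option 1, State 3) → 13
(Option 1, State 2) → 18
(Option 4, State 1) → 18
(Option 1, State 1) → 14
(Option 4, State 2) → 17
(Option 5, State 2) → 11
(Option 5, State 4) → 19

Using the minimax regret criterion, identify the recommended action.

Option 4

Column bests: State 1=21, State 2=18, State 3=21, State 4=20.
Option 1 regrets: 7, 0, 8, 8 → max 8
Option 2 regrets: 9, 4, 6, 4 → max 9
Option 3 regrets: 8, 1, 1, 9 → max 9
Option 4 regrets: 3, 1, 0, 0 → max 3
Option 5 regrets: 0, 7, 3, 1 → max 7
Smallest max regret = 3 → Option 4.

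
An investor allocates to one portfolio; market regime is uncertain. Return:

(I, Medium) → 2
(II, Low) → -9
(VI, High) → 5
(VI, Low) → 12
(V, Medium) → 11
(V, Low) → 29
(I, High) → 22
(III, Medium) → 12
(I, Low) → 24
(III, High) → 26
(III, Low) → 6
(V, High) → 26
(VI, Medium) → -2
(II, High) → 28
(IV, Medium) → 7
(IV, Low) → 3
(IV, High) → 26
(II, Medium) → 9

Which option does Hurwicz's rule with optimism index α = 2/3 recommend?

I: 2/3·24 + 1/3·2 = 50/3
II: 2/3·28 + 1/3·(-9) = 47/3
III: 2/3·26 + 1/3·6 = 58/3
IV: 2/3·26 + 1/3·3 = 55/3
V: 2/3·29 + 1/3·11 = 23
VI: 2/3·12 + 1/3·(-2) = 22/3
Highest Hurwicz score = 23 → V.

V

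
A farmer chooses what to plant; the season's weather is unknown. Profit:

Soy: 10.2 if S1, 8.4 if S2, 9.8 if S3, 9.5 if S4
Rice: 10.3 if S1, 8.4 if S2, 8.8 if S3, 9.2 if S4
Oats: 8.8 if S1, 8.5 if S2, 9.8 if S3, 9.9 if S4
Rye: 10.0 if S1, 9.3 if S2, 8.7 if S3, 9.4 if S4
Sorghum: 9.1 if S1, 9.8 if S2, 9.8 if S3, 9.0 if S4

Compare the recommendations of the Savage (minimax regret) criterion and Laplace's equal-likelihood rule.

minimax regret → Rye; laplace → Soy (disagree)

Column bests: S1=10.3, S2=9.8, S3=9.8, S4=9.9.
Soy regrets: 0.1, 1.4, 0.0, 0.4 → max 1.4
Rice regrets: 0.0, 1.4, 1.0, 0.7 → max 1.4
Oats regrets: 1.5, 1.3, 0.0, 0.0 → max 1.5
Rye regrets: 0.3, 0.5, 1.1, 0.5 → max 1.1
Sorghum regrets: 1.2, 0.0, 0.0, 0.9 → max 1.2
Smallest max regret = 1.1 → Rye.
Row averages: Soy=9.475, Rice=9.175, Oats=9.25, Rye=9.35, Sorghum=9.425
Highest average = 9.475 → Soy.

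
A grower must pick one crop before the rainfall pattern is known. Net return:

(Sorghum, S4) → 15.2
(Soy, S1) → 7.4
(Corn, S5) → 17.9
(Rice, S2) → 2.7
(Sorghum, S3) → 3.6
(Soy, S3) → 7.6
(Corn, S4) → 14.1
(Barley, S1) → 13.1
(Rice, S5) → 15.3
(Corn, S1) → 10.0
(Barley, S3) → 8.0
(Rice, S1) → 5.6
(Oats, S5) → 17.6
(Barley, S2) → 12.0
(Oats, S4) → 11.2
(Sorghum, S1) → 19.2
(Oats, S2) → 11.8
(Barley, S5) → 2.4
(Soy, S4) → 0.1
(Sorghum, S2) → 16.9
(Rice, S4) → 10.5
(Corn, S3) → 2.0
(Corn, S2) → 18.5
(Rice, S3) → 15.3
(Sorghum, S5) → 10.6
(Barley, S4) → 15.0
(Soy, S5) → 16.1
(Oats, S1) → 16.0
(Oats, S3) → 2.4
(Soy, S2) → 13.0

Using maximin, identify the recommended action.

Row minima: Sorghum=3.6, Rice=2.7, Soy=0.1, Corn=2.0, Oats=2.4, Barley=2.4
Best worst-case = 3.6 → Sorghum.

Sorghum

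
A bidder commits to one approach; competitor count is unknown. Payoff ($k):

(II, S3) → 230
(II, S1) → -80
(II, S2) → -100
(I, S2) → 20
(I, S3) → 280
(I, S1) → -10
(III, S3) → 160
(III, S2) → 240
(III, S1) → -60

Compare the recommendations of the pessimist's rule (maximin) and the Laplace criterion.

Row minima: I=-10, II=-100, III=-60
Best worst-case = -10 → I.
Row averages: I=290/3, II=50/3, III=340/3
Highest average = 340/3 → III.

maximin → I; laplace → III (disagree)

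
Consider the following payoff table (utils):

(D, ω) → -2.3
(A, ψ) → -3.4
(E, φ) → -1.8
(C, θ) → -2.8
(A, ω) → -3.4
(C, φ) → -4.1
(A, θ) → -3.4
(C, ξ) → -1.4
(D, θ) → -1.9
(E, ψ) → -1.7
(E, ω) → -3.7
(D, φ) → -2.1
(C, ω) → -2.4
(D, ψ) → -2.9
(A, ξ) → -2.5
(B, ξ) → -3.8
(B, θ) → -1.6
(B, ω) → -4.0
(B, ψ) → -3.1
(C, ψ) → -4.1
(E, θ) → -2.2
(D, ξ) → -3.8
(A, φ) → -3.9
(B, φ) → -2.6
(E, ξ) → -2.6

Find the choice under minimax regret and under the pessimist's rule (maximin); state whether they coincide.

minimax regret → E; maximin → E (agree)

Column bests: θ=-1.6, φ=-1.8, ψ=-1.7, ω=-2.3, ξ=-1.4.
A regrets: 1.8, 2.1, 1.7, 1.1, 1.1 → max 2.1
B regrets: 0.0, 0.8, 1.4, 1.7, 2.4 → max 2.4
C regrets: 1.2, 2.3, 2.4, 0.1, 0.0 → max 2.4
D regrets: 0.3, 0.3, 1.2, 0.0, 2.4 → max 2.4
E regrets: 0.6, 0.0, 0.0, 1.4, 1.2 → max 1.4
Smallest max regret = 1.4 → E.
Row minima: A=-3.9, B=-4.0, C=-4.1, D=-3.8, E=-3.7
Best worst-case = -3.7 → E.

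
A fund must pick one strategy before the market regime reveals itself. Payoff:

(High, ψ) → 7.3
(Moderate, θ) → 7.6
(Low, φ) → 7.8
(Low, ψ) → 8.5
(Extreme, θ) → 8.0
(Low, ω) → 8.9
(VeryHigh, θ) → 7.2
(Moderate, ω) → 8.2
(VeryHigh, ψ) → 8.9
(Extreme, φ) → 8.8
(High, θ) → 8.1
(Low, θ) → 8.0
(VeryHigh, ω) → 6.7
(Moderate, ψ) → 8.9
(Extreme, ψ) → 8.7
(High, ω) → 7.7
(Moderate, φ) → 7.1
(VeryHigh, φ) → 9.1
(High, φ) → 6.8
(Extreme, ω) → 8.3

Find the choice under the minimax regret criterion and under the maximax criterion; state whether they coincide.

minimax regret → Extreme; maximax → VeryHigh (disagree)

Column bests: θ=8.1, φ=9.1, ψ=8.9, ω=8.9.
Low regrets: 0.1, 1.3, 0.4, 0.0 → max 1.3
Moderate regrets: 0.5, 2.0, 0.0, 0.7 → max 2.0
High regrets: 0.0, 2.3, 1.6, 1.2 → max 2.3
VeryHigh regrets: 0.9, 0.0, 0.0, 2.2 → max 2.2
Extreme regrets: 0.1, 0.3, 0.2, 0.6 → max 0.6
Smallest max regret = 0.6 → Extreme.
Row maxima: Low=8.9, Moderate=8.9, High=8.1, VeryHigh=9.1, Extreme=8.8
Best best-case = 9.1 → VeryHigh.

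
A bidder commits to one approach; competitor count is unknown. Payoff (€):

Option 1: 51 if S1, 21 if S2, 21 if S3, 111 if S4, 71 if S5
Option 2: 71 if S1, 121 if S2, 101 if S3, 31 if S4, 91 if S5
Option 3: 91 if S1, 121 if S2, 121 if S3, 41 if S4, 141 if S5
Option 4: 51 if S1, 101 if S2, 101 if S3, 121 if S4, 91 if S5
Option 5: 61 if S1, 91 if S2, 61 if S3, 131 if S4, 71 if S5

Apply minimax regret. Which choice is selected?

Option 4

Column bests: S1=91, S2=121, S3=121, S4=131, S5=141.
Option 1 regrets: 40, 100, 100, 20, 70 → max 100
Option 2 regrets: 20, 0, 20, 100, 50 → max 100
Option 3 regrets: 0, 0, 0, 90, 0 → max 90
Option 4 regrets: 40, 20, 20, 10, 50 → max 50
Option 5 regrets: 30, 30, 60, 0, 70 → max 70
Smallest max regret = 50 → Option 4.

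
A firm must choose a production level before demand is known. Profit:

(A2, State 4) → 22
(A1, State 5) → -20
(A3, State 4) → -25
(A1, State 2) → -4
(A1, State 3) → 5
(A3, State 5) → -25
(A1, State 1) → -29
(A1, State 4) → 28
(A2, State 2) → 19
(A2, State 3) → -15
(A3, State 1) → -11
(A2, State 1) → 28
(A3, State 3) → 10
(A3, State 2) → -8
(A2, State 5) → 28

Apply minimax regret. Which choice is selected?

A2

Column bests: State 1=28, State 2=19, State 3=10, State 4=28, State 5=28.
A1 regrets: 57, 23, 5, 0, 48 → max 57
A2 regrets: 0, 0, 25, 6, 0 → max 25
A3 regrets: 39, 27, 0, 53, 53 → max 53
Smallest max regret = 25 → A2.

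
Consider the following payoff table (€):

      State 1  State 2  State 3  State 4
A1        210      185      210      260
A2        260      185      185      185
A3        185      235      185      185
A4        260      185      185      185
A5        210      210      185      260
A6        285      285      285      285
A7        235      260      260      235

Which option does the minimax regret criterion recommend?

A6

Column bests: State 1=285, State 2=285, State 3=285, State 4=285.
A1 regrets: 75, 100, 75, 25 → max 100
A2 regrets: 25, 100, 100, 100 → max 100
A3 regrets: 100, 50, 100, 100 → max 100
A4 regrets: 25, 100, 100, 100 → max 100
A5 regrets: 75, 75, 100, 25 → max 100
A6 regrets: 0, 0, 0, 0 → max 0
A7 regrets: 50, 25, 25, 50 → max 50
Smallest max regret = 0 → A6.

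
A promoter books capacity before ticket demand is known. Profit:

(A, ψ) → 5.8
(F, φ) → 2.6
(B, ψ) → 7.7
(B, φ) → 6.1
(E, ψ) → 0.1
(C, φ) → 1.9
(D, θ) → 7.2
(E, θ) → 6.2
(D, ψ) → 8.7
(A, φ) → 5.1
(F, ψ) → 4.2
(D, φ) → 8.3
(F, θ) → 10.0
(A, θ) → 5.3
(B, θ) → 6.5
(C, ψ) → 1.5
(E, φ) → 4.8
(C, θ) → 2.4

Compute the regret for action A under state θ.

4.7

Best payoff under θ is 10.0.
Regret = 10.0 − 5.3 = 4.7.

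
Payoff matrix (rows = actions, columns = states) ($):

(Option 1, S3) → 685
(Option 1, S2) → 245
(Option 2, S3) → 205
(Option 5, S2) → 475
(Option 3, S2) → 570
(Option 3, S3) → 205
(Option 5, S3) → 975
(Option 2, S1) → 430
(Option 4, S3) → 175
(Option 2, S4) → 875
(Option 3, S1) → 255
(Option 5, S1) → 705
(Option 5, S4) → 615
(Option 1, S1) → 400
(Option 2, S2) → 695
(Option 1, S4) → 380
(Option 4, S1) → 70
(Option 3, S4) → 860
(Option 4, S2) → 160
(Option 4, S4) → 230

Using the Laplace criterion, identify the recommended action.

Row averages: Option 1=427.5, Option 2=551.25, Option 3=472.5, Option 4=158.75, Option 5=692.5
Highest average = 692.5 → Option 5.

Option 5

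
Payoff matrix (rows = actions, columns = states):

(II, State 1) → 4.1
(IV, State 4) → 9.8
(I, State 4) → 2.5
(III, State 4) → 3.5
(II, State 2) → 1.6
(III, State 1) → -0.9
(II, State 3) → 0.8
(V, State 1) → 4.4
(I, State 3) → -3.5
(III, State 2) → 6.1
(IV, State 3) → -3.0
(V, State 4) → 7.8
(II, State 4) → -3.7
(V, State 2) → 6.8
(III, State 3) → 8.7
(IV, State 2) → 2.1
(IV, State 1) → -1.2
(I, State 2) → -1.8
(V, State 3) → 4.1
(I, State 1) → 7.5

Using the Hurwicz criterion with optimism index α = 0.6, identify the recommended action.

V

I: 0.6·7.5 + 0.4·(-3.5) = 3.1
II: 0.6·4.1 + 0.4·(-3.7) = 0.98
III: 0.6·8.7 + 0.4·(-0.9) = 4.86
IV: 0.6·9.8 + 0.4·(-3.0) = 4.68
V: 0.6·7.8 + 0.4·4.1 = 6.32
Highest Hurwicz score = 6.32 → V.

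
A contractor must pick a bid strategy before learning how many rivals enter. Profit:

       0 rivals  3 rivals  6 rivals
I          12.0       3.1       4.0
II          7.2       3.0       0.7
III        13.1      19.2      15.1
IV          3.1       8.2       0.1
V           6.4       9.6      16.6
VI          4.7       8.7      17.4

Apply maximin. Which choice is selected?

Row minima: I=3.1, II=0.7, III=13.1, IV=0.1, V=6.4, VI=4.7
Best worst-case = 13.1 → III.

III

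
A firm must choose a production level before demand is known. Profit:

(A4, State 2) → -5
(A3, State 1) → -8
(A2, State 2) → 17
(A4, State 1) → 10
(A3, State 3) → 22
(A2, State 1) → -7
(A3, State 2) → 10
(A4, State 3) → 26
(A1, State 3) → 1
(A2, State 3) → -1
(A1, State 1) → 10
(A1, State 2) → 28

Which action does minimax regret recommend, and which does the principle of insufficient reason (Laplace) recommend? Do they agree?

Column bests: State 1=10, State 2=28, State 3=26.
A1 regrets: 0, 0, 25 → max 25
A2 regrets: 17, 11, 27 → max 27
A3 regrets: 18, 18, 4 → max 18
A4 regrets: 0, 33, 0 → max 33
Smallest max regret = 18 → A3.
Row averages: A1=13, A2=3, A3=8, A4=31/3
Highest average = 13 → A1.

minimax regret → A3; laplace → A1 (disagree)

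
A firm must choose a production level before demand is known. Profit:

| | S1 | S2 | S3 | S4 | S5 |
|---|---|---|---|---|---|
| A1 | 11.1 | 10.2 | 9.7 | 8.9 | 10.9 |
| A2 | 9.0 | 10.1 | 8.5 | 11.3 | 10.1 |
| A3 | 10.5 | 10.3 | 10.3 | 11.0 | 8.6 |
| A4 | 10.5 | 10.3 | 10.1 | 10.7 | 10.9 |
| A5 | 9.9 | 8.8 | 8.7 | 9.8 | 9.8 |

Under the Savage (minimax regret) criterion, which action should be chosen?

A4

Column bests: S1=11.1, S2=10.3, S3=10.3, S4=11.3, S5=10.9.
A1 regrets: 0.0, 0.1, 0.6, 2.4, 0.0 → max 2.4
A2 regrets: 2.1, 0.2, 1.8, 0.0, 0.8 → max 2.1
A3 regrets: 0.6, 0.0, 0.0, 0.3, 2.3 → max 2.3
A4 regrets: 0.6, 0.0, 0.2, 0.6, 0.0 → max 0.6
A5 regrets: 1.2, 1.5, 1.6, 1.5, 1.1 → max 1.6
Smallest max regret = 0.6 → A4.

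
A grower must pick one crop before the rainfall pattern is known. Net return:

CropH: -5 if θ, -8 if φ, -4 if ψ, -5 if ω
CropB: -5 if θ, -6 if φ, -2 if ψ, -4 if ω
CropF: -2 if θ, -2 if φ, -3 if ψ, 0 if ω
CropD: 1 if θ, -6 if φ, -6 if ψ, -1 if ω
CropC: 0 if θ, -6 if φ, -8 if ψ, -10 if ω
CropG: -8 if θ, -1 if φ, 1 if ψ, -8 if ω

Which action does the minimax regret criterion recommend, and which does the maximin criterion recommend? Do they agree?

Column bests: θ=1, φ=-1, ψ=1, ω=0.
CropH regrets: 6, 7, 5, 5 → max 7
CropB regrets: 6, 5, 3, 4 → max 6
CropF regrets: 3, 1, 4, 0 → max 4
CropD regrets: 0, 5, 7, 1 → max 7
CropC regrets: 1, 5, 9, 10 → max 10
CropG regrets: 9, 0, 0, 8 → max 9
Smallest max regret = 4 → CropF.
Row minima: CropH=-8, CropB=-6, CropF=-3, CropD=-6, CropC=-10, CropG=-8
Best worst-case = -3 → CropF.

minimax regret → CropF; maximin → CropF (agree)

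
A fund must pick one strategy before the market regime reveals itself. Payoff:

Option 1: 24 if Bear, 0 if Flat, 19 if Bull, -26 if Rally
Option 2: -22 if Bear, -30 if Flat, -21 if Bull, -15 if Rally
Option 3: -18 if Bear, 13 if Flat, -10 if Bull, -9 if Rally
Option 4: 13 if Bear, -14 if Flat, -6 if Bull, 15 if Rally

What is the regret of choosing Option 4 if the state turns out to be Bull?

Best payoff under Bull is 19.
Regret = 19 − (-6) = 25.

25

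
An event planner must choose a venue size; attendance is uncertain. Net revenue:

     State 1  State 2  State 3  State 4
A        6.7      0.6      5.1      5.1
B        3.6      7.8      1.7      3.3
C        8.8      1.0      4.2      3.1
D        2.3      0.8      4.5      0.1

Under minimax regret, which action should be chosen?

B

Column bests: State 1=8.8, State 2=7.8, State 3=5.1, State 4=5.1.
A regrets: 2.1, 7.2, 0.0, 0.0 → max 7.2
B regrets: 5.2, 0.0, 3.4, 1.8 → max 5.2
C regrets: 0.0, 6.8, 0.9, 2.0 → max 6.8
D regrets: 6.5, 7.0, 0.6, 5.0 → max 7.0
Smallest max regret = 5.2 → B.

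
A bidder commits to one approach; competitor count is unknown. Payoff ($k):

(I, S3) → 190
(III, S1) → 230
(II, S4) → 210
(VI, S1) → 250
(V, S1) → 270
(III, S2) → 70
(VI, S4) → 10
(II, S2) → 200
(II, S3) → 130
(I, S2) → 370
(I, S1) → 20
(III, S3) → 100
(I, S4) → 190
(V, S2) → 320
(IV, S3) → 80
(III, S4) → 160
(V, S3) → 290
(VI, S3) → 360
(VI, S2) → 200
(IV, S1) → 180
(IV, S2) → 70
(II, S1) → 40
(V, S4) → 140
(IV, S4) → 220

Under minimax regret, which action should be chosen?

V

Column bests: S1=270, S2=370, S3=360, S4=220.
I regrets: 250, 0, 170, 30 → max 250
II regrets: 230, 170, 230, 10 → max 230
III regrets: 40, 300, 260, 60 → max 300
IV regrets: 90, 300, 280, 0 → max 300
V regrets: 0, 50, 70, 80 → max 80
VI regrets: 20, 170, 0, 210 → max 210
Smallest max regret = 80 → V.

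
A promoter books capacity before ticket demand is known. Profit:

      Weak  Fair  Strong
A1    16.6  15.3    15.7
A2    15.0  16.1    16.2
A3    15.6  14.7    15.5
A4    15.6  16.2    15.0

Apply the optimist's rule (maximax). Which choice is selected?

A1

Row maxima: A1=16.6, A2=16.2, A3=15.6, A4=16.2
Best best-case = 16.6 → A1.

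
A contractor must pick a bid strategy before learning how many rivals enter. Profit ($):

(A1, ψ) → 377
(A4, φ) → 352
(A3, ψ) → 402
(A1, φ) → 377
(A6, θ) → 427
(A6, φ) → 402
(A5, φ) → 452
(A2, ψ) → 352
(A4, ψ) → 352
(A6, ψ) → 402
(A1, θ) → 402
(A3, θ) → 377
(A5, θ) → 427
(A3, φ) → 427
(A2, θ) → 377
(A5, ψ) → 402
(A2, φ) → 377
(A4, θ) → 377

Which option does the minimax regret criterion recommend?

A5

Column bests: θ=427, φ=452, ψ=402.
A1 regrets: 25, 75, 25 → max 75
A2 regrets: 50, 75, 50 → max 75
A3 regrets: 50, 25, 0 → max 50
A4 regrets: 50, 100, 50 → max 100
A5 regrets: 0, 0, 0 → max 0
A6 regrets: 0, 50, 0 → max 50
Smallest max regret = 0 → A5.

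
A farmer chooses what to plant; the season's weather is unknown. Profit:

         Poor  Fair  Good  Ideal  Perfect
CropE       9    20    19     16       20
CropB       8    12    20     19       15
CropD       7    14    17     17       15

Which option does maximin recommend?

Row minima: CropE=9, CropB=8, CropD=7
Best worst-case = 9 → CropE.

CropE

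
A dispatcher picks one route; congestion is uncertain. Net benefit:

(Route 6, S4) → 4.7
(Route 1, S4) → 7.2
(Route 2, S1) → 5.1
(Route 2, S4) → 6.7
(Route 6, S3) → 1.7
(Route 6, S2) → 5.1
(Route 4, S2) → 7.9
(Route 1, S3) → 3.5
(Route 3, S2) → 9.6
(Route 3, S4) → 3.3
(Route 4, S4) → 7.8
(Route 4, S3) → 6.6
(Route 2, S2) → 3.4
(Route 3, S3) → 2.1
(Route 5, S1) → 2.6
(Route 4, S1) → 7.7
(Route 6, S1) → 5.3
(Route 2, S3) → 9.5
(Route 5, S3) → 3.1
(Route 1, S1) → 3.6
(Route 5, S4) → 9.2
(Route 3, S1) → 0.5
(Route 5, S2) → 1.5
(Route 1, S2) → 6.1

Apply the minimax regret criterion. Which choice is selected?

Route 4

Column bests: S1=7.7, S2=9.6, S3=9.5, S4=9.2.
Route 1 regrets: 4.1, 3.5, 6.0, 2.0 → max 6.0
Route 2 regrets: 2.6, 6.2, 0.0, 2.5 → max 6.2
Route 3 regrets: 7.2, 0.0, 7.4, 5.9 → max 7.4
Route 4 regrets: 0.0, 1.7, 2.9, 1.4 → max 2.9
Route 5 regrets: 5.1, 8.1, 6.4, 0.0 → max 8.1
Route 6 regrets: 2.4, 4.5, 7.8, 4.5 → max 7.8
Smallest max regret = 2.9 → Route 4.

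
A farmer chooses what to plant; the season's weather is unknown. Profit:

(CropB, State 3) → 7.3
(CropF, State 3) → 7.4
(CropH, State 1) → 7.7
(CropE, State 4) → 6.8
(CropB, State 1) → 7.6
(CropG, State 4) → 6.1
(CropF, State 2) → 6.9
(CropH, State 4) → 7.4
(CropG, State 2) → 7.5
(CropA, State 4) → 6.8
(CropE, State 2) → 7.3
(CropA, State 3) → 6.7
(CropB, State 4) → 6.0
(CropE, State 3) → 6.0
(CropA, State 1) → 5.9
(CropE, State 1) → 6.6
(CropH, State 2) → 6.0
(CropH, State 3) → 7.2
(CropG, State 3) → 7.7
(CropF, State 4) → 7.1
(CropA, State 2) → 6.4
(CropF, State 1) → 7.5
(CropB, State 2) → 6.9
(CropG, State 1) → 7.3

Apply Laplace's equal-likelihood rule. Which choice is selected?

Row averages: CropB=6.95, CropH=7.075, CropF=7.225, CropG=7.15, CropE=6.675, CropA=6.45
Highest average = 7.225 → CropF.

CropF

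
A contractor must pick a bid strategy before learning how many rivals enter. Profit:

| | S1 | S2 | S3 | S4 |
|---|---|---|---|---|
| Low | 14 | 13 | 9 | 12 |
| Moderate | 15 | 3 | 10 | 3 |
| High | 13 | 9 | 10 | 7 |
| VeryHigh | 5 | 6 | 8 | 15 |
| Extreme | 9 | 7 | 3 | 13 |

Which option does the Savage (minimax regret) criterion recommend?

Column bests: S1=15, S2=13, S3=10, S4=15.
Low regrets: 1, 0, 1, 3 → max 3
Moderate regrets: 0, 10, 0, 12 → max 12
High regrets: 2, 4, 0, 8 → max 8
VeryHigh regrets: 10, 7, 2, 0 → max 10
Extreme regrets: 6, 6, 7, 2 → max 7
Smallest max regret = 3 → Low.

Low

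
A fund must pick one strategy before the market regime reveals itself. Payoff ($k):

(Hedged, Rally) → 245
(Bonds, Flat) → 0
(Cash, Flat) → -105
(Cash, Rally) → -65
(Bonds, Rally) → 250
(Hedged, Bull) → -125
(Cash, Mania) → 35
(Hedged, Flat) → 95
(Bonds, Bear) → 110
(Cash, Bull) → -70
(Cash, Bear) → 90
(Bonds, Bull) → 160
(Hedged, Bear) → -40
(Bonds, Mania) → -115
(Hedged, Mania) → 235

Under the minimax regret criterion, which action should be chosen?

Hedged

Column bests: Bear=110, Flat=95, Bull=160, Rally=250, Mania=235.
Cash regrets: 20, 200, 230, 315, 200 → max 315
Bonds regrets: 0, 95, 0, 0, 350 → max 350
Hedged regrets: 150, 0, 285, 5, 0 → max 285
Smallest max regret = 285 → Hedged.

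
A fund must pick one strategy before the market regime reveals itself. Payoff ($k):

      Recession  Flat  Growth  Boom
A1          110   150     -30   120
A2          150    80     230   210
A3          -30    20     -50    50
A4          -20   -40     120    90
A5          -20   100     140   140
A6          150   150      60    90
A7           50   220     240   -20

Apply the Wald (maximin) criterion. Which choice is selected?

Row minima: A1=-30, A2=80, A3=-50, A4=-40, A5=-20, A6=60, A7=-20
Best worst-case = 80 → A2.

A2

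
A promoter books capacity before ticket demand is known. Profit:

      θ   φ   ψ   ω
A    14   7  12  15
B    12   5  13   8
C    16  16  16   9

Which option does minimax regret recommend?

C

Column bests: θ=16, φ=16, ψ=16, ω=15.
A regrets: 2, 9, 4, 0 → max 9
B regrets: 4, 11, 3, 7 → max 11
C regrets: 0, 0, 0, 6 → max 6
Smallest max regret = 6 → C.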